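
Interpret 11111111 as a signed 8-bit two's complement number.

Binary: 11111111
Sign bit: 1 (negative)
Invert: 00000000
Add 1:  00000001
Magnitude: 00000001 = 1
Value: -1



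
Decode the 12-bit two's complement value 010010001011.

Binary: 010010001011
Sign bit: 0 (non-negative)
Read directly as an unsigned value:
010010001011 = 1024 + 128 + 8 + 2 + 1 = 1163
Value: 1163



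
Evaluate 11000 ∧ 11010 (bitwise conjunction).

AND: 1 only when both bits are 1
  11000
& 11010
-------
  11000
Decimal: 24 & 26 = 24



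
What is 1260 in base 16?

Using repeated division by 16 (digits 10–15 are A–F):
1260 ÷ 16 = 78 remainder 12 (C)
78 ÷ 16 = 4 remainder 14 (E)
4 ÷ 16 = 0 remainder 4
Reading remainders bottom to top: 4EC



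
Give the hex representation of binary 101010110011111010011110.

Group into 4-bit nibbles from right:
  1010 = A
  1011 = B
  0011 = 3
  1110 = E
  1001 = 9
  1110 = E
Result: AB3E9E



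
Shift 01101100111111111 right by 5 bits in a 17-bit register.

Original: 01101100111111111 (decimal 55807)
Shift right by 5 positions
Drop the 5 low bits; fill with zeros on the left
Result: 00000011011001111 (decimal 1743)
Equivalent: 55807 >> 5 = 55807 ÷ 2^5 = 1743



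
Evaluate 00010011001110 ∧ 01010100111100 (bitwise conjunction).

AND: 1 only when both bits are 1
  00010011001110
& 01010100111100
----------------
  00010000001100
Decimal: 1230 & 5436 = 1036



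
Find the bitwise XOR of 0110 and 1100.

XOR: 1 when bits differ
  0110
^ 1100
------
  1010
Decimal: 6 ^ 12 = 10



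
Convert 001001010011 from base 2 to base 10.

Sum of powers of 2 for each 1-bit:
2^0 + 2^1 + 2^4 + 2^6 + 2^9
= 1 + 2 + 16 + 64 + 512
= 595



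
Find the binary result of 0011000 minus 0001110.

Method 1 - Direct subtraction (column by column from the right: bit − bit − borrow-in; if negative, add 2 and borrow 1 from the next column):
borrow: 0011100
        0011000
-       0001110
---------------
        0001010

Method 2 - Add two's complement:
Two's complement of 0001110: invert → 1110001, add 1 → 1110010
  0011000
+ 1110010
---------
 10001010  (end carry out of the top bit = 1)
Discarding the end carry: 0001010
Decimal check:
  0011000 = 16 + 8 = 24
  0001110 = 8 + 4 + 2 = 14
  24 - 14 = 10, and 0001010 = 8 + 2 = 10 ✓



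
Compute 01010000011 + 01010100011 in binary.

Add column by column from the right: bit + bit + carry-in; write the sum mod 2, carry 1 when the sum is 2 or 3.
carry:  10100000110
        01010000011
+       01010100011
-------------------
       010100100110
(the carry out of the leftmost column, 0, becomes the leading bit)
Decimal check:
  01010000011 = 512 + 128 + 2 + 1 = 643
  01010100011 = 512 + 128 + 32 + 2 + 1 = 675
  643 + 675 = 1318, and 010100100110 = 1024 + 256 + 32 + 4 + 2 = 1318 ✓



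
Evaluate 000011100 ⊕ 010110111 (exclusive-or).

XOR: 1 when bits differ
  000011100
^ 010110111
-----------
  010101011
Decimal: 28 ^ 183 = 171



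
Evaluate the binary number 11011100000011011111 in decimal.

Sum of powers of 2 for each 1-bit:
2^0 + 2^1 + 2^2 + 2^3 + 2^4 + 2^6 + 2^7 + 2^14 + 2^15 + 2^16 + 2^18 + 2^19
= 1 + 2 + 4 + 8 + 16 + 64 + 128 + 16384 + 32768 + 65536 + 262144 + 524288
= 901343



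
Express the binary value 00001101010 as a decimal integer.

Sum of powers of 2 for each 1-bit:
2^1 + 2^3 + 2^5 + 2^6
= 2 + 8 + 32 + 64
= 106



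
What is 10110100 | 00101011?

OR: 1 when either bit is 1
  10110100
| 00101011
----------
  10111111
Decimal: 180 | 43 = 191



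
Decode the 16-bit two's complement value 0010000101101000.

Binary: 0010000101101000
Sign bit: 0 (non-negative)
Read directly as an unsigned value:
0010000101101000 = 8192 + 256 + 64 + 32 + 8 = 8552
Value: 8552



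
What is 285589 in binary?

Using repeated division by 2:
285589 ÷ 2 = 142794 remainder 1
142794 ÷ 2 = 71397 remainder 0
71397 ÷ 2 = 35698 remainder 1
35698 ÷ 2 = 17849 remainder 0
17849 ÷ 2 = 8924 remainder 1
8924 ÷ 2 = 4462 remainder 0
4462 ÷ 2 = 2231 remainder 0
2231 ÷ 2 = 1115 remainder 1
1115 ÷ 2 = 557 remainder 1
557 ÷ 2 = 278 remainder 1
278 ÷ 2 = 139 remainder 0
139 ÷ 2 = 69 remainder 1
69 ÷ 2 = 34 remainder 1
34 ÷ 2 = 17 remainder 0
17 ÷ 2 = 8 remainder 1
8 ÷ 2 = 4 remainder 0
4 ÷ 2 = 2 remainder 0
2 ÷ 2 = 1 remainder 0
1 ÷ 2 = 0 remainder 1
Reading remainders bottom to top: 1000101101110010101



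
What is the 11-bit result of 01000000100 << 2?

Original: 01000000100 (decimal 516)
Shift left by 2 positions
Append 2 zeros on the right and drop the 2 high bits that overflow the 11-bit width
Result: 00000010000 (decimal 16)
Equivalent: 516 << 2 = 516 × 2^2 = 2064, truncated to 11 bits = 16



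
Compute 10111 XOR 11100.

XOR: 1 when bits differ
  10111
^ 11100
-------
  01011
Decimal: 23 ^ 28 = 11



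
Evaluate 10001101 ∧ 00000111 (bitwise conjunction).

AND: 1 only when both bits are 1
  10001101
& 00000111
----------
  00000101
Decimal: 141 & 7 = 5



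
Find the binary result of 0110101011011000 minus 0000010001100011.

Method 1 - Direct subtraction (column by column from the right: bit − bit − borrow-in; if negative, add 2 and borrow 1 from the next column):
borrow: 0000100011001110
        0110101011011000
-       0000010001100011
------------------------
        0110011001110101

Method 2 - Add two's complement:
Two's complement of 0000010001100011: invert → 1111101110011100, add 1 → 1111101110011101
  0110101011011000
+ 1111101110011101
------------------
 10110011001110101  (end carry out of the top bit = 1)
Discarding the end carry: 0110011001110101
Decimal check:
  0110101011011000 = 16384 + 8192 + 2048 + 512 + 128 + 64 + 16 + 8 = 27352
  0000010001100011 = 1024 + 64 + 32 + 2 + 1 = 1123
  27352 - 1123 = 26229, and 0110011001110101 = 16384 + 8192 + 1024 + 512 + 64 + 32 + 16 + 4 + 1 = 26229 ✓



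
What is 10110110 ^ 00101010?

XOR: 1 when bits differ
  10110110
^ 00101010
----------
  10011100
Decimal: 182 ^ 42 = 156



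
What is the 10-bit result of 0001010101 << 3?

Original: 0001010101 (decimal 85)
Shift left by 3 positions
Append 3 zeros on the right
Result: 1010101000 (decimal 680)
Equivalent: 85 << 3 = 85 × 2^3 = 680



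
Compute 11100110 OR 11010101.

OR: 1 when either bit is 1
  11100110
| 11010101
----------
  11110111
Decimal: 230 | 213 = 247



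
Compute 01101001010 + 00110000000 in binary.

Add column by column from the right: bit + bit + carry-in; write the sum mod 2, carry 1 when the sum is 2 or 3.
carry:  11000000000
        01101001010
+       00110000000
-------------------
       010011001010
(the carry out of the leftmost column, 0, becomes the leading bit)
Decimal check:
  01101001010 = 512 + 256 + 64 + 8 + 2 = 842
  00110000000 = 256 + 128 = 384
  842 + 384 = 1226, and 010011001010 = 1024 + 128 + 64 + 8 + 2 = 1226 ✓



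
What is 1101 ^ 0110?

XOR: 1 when bits differ
  1101
^ 0110
------
  1011
Decimal: 13 ^ 6 = 11



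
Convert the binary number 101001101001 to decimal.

Sum of powers of 2 for each 1-bit:
2^0 + 2^3 + 2^5 + 2^6 + 2^9 + 2^11
= 1 + 8 + 32 + 64 + 512 + 2048
= 2665



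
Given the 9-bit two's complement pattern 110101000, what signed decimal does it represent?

Binary: 110101000
Sign bit: 1 (negative)
Invert: 001010111
Add 1:  001011000
Magnitude: 001011000 = 64 + 16 + 8 = 88
Value: -88



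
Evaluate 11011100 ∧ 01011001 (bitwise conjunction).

AND: 1 only when both bits are 1
  11011100
& 01011001
----------
  01011000
Decimal: 220 & 89 = 88



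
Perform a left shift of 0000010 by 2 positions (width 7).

Original: 0000010 (decimal 2)
Shift left by 2 positions
Append 2 zeros on the right
Result: 0001000 (decimal 8)
Equivalent: 2 << 2 = 2 × 2^2 = 8



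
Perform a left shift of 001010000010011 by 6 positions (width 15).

Original: 001010000010011 (decimal 5139)
Shift left by 6 positions
Append 6 zeros on the right and drop the 6 high bits that overflow the 15-bit width
Result: 000010011000000 (decimal 1216)
Equivalent: 5139 << 6 = 5139 × 2^6 = 328896, truncated to 15 bits = 1216



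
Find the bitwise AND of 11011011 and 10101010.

AND: 1 only when both bits are 1
  11011011
& 10101010
----------
  10001010
Decimal: 219 & 170 = 138



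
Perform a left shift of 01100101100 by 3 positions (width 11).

Original: 01100101100 (decimal 812)
Shift left by 3 positions
Append 3 zeros on the right and drop the 3 high bits that overflow the 11-bit width
Result: 00101100000 (decimal 352)
Equivalent: 812 << 3 = 812 × 2^3 = 6496, truncated to 11 bits = 352



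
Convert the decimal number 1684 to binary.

Using repeated division by 2:
1684 ÷ 2 = 842 remainder 0
842 ÷ 2 = 421 remainder 0
421 ÷ 2 = 210 remainder 1
210 ÷ 2 = 105 remainder 0
105 ÷ 2 = 52 remainder 1
52 ÷ 2 = 26 remainder 0
26 ÷ 2 = 13 remainder 0
13 ÷ 2 = 6 remainder 1
6 ÷ 2 = 3 remainder 0
3 ÷ 2 = 1 remainder 1
1 ÷ 2 = 0 remainder 1
Reading remainders bottom to top: 11010010100



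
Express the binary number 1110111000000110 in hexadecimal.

Group into 4-bit nibbles from right:
  1110 = E
  1110 = E
  0000 = 0
  0110 = 6
Result: EE06



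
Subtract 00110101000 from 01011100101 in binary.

Method 1 - Direct subtraction (column by column from the right: bit − bit − borrow-in; if negative, add 2 and borrow 1 from the next column):
borrow: 01001110000
        01011100101
-       00110101000
-------------------
        00100111101

Method 2 - Add two's complement:
Two's complement of 00110101000: invert → 11001010111, add 1 → 11001011000
  01011100101
+ 11001011000
-------------
 100100111101  (end carry out of the top bit = 1)
Discarding the end carry: 00100111101
Decimal check:
  01011100101 = 512 + 128 + 64 + 32 + 4 + 1 = 741
  00110101000 = 256 + 128 + 32 + 8 = 424
  741 - 424 = 317, and 00100111101 = 256 + 32 + 16 + 8 + 4 + 1 = 317 ✓



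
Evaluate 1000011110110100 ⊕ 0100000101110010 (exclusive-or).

XOR: 1 when bits differ
  1000011110110100
^ 0100000101110010
------------------
  1100011011000110
Decimal: 34740 ^ 16754 = 50886



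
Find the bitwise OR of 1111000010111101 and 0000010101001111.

OR: 1 when either bit is 1
  1111000010111101
| 0000010101001111
------------------
  1111010111111111
Decimal: 61629 | 1359 = 62975



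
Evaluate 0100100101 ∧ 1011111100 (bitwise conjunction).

AND: 1 only when both bits are 1
  0100100101
& 1011111100
------------
  0000100100
Decimal: 293 & 764 = 36



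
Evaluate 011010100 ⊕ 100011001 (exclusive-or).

XOR: 1 when bits differ
  011010100
^ 100011001
-----------
  111001101
Decimal: 212 ^ 281 = 461



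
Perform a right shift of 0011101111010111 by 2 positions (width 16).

Original: 0011101111010111 (decimal 15319)
Shift right by 2 positions
Drop the 2 low bits; fill with zeros on the left
Result: 0000111011110101 (decimal 3829)
Equivalent: 15319 >> 2 = 15319 ÷ 2^2 = 3829



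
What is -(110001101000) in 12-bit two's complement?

Original (sign bit 1, negative): 110001101000
Step 1 - Invert all bits: 001110010111
Step 2 - Add 1: 001110011000
Verification: 110001101000 + 001110011000 = 1000000000000; discarding the end carry (carry out of the top bit) leaves the 12-bit value 000000000000, as required for x + (-x)



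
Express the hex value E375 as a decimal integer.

Expand by place value (powers of 16):
Digit values: E = 14
E375 = 14 × 16^3 + 3 × 16^2 + 7 × 16^1 + 5 × 16^0
= 14 × 4096 + 3 × 256 + 7 × 16 + 5 × 1
= 57344 + 768 + 112 + 5
= 58229



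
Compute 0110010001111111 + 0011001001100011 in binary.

Add column by column from the right: bit + bit + carry-in; write the sum mod 2, carry 1 when the sum is 2 or 3.
carry:  1100000011111110
        0110010001111111
+       0011001001100011
------------------------
       01001011011100010
(the carry out of the leftmost column, 0, becomes the leading bit)
Decimal check:
  0110010001111111 = 16384 + 8192 + 1024 + 64 + 32 + 16 + 8 + 4 + 2 + 1 = 25727
  0011001001100011 = 8192 + 4096 + 512 + 64 + 32 + 2 + 1 = 12899
  25727 + 12899 = 38626, and 01001011011100010 = 32768 + 4096 + 1024 + 512 + 128 + 64 + 32 + 2 = 38626 ✓



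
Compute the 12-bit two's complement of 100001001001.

Original (sign bit 1, negative): 100001001001
Step 1 - Invert all bits: 011110110110
Step 2 - Add 1: 011110110111
Verification: 100001001001 + 011110110111 = 1000000000000; discarding the end carry (carry out of the top bit) leaves the 12-bit value 000000000000, as required for x + (-x)



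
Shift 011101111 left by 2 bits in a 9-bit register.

Original: 011101111 (decimal 239)
Shift left by 2 positions
Append 2 zeros on the right and drop the 2 high bits that overflow the 9-bit width
Result: 110111100 (decimal 444)
Equivalent: 239 << 2 = 239 × 2^2 = 956, truncated to 9 bits = 444



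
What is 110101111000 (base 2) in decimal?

Sum of powers of 2 for each 1-bit:
2^3 + 2^4 + 2^5 + 2^6 + 2^8 + 2^10 + 2^11
= 8 + 16 + 32 + 64 + 256 + 1024 + 2048
= 3448



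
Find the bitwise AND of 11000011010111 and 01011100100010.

AND: 1 only when both bits are 1
  11000011010111
& 01011100100010
----------------
  01000000000010
Decimal: 12503 & 5922 = 4098



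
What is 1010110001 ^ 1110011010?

XOR: 1 when bits differ
  1010110001
^ 1110011010
------------
  0100101011
Decimal: 689 ^ 922 = 299



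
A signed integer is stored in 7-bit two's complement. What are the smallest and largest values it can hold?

For 7-bit two's complement:
Minimum: -2^6 = -64
Maximum: 2^6 - 1 = 63



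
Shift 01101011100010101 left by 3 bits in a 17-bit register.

Original: 01101011100010101 (decimal 55061)
Shift left by 3 positions
Append 3 zeros on the right and drop the 3 high bits that overflow the 17-bit width
Result: 01011100010101000 (decimal 47272)
Equivalent: 55061 << 3 = 55061 × 2^3 = 440488, truncated to 17 bits = 47272



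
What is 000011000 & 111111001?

AND: 1 only when both bits are 1
  000011000
& 111111001
-----------
  000011000
Decimal: 24 & 505 = 24



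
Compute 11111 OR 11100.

OR: 1 when either bit is 1
  11111
| 11100
-------
  11111
Decimal: 31 | 28 = 31



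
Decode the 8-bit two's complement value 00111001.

Binary: 00111001
Sign bit: 0 (non-negative)
Read directly as an unsigned value:
00111001 = 32 + 16 + 8 + 1 = 57
Value: 57



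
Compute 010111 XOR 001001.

XOR: 1 when bits differ
  010111
^ 001001
--------
  011110
Decimal: 23 ^ 9 = 30



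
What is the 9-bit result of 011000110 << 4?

Original: 011000110 (decimal 198)
Shift left by 4 positions
Append 4 zeros on the right and drop the 4 high bits that overflow the 9-bit width
Result: 001100000 (decimal 96)
Equivalent: 198 << 4 = 198 × 2^4 = 3168, truncated to 9 bits = 96



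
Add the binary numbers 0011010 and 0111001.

Add column by column from the right: bit + bit + carry-in; write the sum mod 2, carry 1 when the sum is 2 or 3.
carry:  1110000
        0011010
+       0111001
---------------
       01010011
(the carry out of the leftmost column, 0, becomes the leading bit)
Decimal check:
  0011010 = 16 + 8 + 2 = 26
  0111001 = 32 + 16 + 8 + 1 = 57
  26 + 57 = 83, and 01010011 = 64 + 16 + 2 + 1 = 83 ✓



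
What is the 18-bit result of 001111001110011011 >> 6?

Original: 001111001110011011 (decimal 62363)
Shift right by 6 positions
Drop the 6 low bits; fill with zeros on the left
Result: 000000001111001110 (decimal 974)
Equivalent: 62363 >> 6 = 62363 ÷ 2^6 = 974



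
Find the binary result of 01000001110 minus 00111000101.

Method 1 - Direct subtraction (column by column from the right: bit − bit − borrow-in; if negative, add 2 and borrow 1 from the next column):
borrow: 01110000010
        01000001110
-       00111000101
-------------------
        00001001001

Method 2 - Add two's complement:
Two's complement of 00111000101: invert → 11000111010, add 1 → 11000111011
  01000001110
+ 11000111011
-------------
 100001001001  (end carry out of the top bit = 1)
Discarding the end carry: 00001001001
Decimal check:
  01000001110 = 512 + 8 + 4 + 2 = 526
  00111000101 = 256 + 128 + 64 + 4 + 1 = 453
  526 - 453 = 73, and 00001001001 = 64 + 8 + 1 = 73 ✓



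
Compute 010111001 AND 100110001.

AND: 1 only when both bits are 1
  010111001
& 100110001
-----------
  000110001
Decimal: 185 & 305 = 49



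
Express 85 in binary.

Using repeated division by 2:
85 ÷ 2 = 42 remainder 1
42 ÷ 2 = 21 remainder 0
21 ÷ 2 = 10 remainder 1
10 ÷ 2 = 5 remainder 0
5 ÷ 2 = 2 remainder 1
2 ÷ 2 = 1 remainder 0
1 ÷ 2 = 0 remainder 1
Reading remainders bottom to top: 1010101



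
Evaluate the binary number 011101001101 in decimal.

Sum of powers of 2 for each 1-bit:
2^0 + 2^2 + 2^3 + 2^6 + 2^8 + 2^9 + 2^10
= 1 + 4 + 8 + 64 + 256 + 512 + 1024
= 1869



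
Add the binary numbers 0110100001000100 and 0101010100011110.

Add column by column from the right: bit + bit + carry-in; write the sum mod 2, carry 1 when the sum is 2 or 3.
carry:  1000000000111000
        0110100001000100
+       0101010100011110
------------------------
       01011110101100010
(the carry out of the leftmost column, 0, becomes the leading bit)
Decimal check:
  0110100001000100 = 16384 + 8192 + 2048 + 64 + 4 = 26692
  0101010100011110 = 16384 + 4096 + 1024 + 256 + 16 + 8 + 4 + 2 = 21790
  26692 + 21790 = 48482, and 01011110101100010 = 32768 + 8192 + 4096 + 2048 + 1024 + 256 + 64 + 32 + 2 = 48482 ✓



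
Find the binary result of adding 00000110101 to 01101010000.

Add column by column from the right: bit + bit + carry-in; write the sum mod 2, carry 1 when the sum is 2 or 3.
carry:  00011100000
        00000110101
+       01101010000
-------------------
       001110000101
(the carry out of the leftmost column, 0, becomes the leading bit)
Decimal check:
  00000110101 = 32 + 16 + 4 + 1 = 53
  01101010000 = 512 + 256 + 64 + 16 = 848
  53 + 848 = 901, and 001110000101 = 512 + 256 + 128 + 4 + 1 = 901 ✓



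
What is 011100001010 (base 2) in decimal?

Sum of powers of 2 for each 1-bit:
2^1 + 2^3 + 2^8 + 2^9 + 2^10
= 2 + 8 + 256 + 512 + 1024
= 1802



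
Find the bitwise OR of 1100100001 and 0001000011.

OR: 1 when either bit is 1
  1100100001
| 0001000011
------------
  1101100011
Decimal: 801 | 67 = 867



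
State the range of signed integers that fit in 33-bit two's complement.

For 33-bit two's complement:
Minimum: -2^32 = -4294967296
Maximum: 2^32 - 1 = 4294967295



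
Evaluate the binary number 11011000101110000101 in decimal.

Sum of powers of 2 for each 1-bit:
2^0 + 2^2 + 2^7 + 2^8 + 2^9 + 2^11 + 2^15 + 2^16 + 2^18 + 2^19
= 1 + 4 + 128 + 256 + 512 + 2048 + 32768 + 65536 + 262144 + 524288
= 887685



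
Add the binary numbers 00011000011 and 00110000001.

Add column by column from the right: bit + bit + carry-in; write the sum mod 2, carry 1 when the sum is 2 or 3.
carry:  01100000110
        00011000011
+       00110000001
-------------------
       001001000100
(the carry out of the leftmost column, 0, becomes the leading bit)
Decimal check:
  00011000011 = 128 + 64 + 2 + 1 = 195
  00110000001 = 256 + 128 + 1 = 385
  195 + 385 = 580, and 001001000100 = 512 + 64 + 4 = 580 ✓



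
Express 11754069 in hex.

Using repeated division by 16 (digits 10–15 are A–F):
11754069 ÷ 16 = 734629 remainder 5
734629 ÷ 16 = 45914 remainder 5
45914 ÷ 16 = 2869 remainder 10 (A)
2869 ÷ 16 = 179 remainder 5
179 ÷ 16 = 11 remainder 3
11 ÷ 16 = 0 remainder 11 (B)
Reading remainders bottom to top: B35A55



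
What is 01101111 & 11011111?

AND: 1 only when both bits are 1
  01101111
& 11011111
----------
  01001111
Decimal: 111 & 223 = 79



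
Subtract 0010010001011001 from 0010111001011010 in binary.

Method 1 - Direct subtraction (column by column from the right: bit − bit − borrow-in; if negative, add 2 and borrow 1 from the next column):
borrow: 0000000000000010
        0010111001011010
-       0010010001011001
------------------------
        0000101000000001

Method 2 - Add two's complement:
Two's complement of 0010010001011001: invert → 1101101110100110, add 1 → 1101101110100111
  0010111001011010
+ 1101101110100111
------------------
 10000101000000001  (end carry out of the top bit = 1)
Discarding the end carry: 0000101000000001
Decimal check:
  0010111001011010 = 8192 + 2048 + 1024 + 512 + 64 + 16 + 8 + 2 = 11866
  0010010001011001 = 8192 + 1024 + 64 + 16 + 8 + 1 = 9305
  11866 - 9305 = 2561, and 0000101000000001 = 2048 + 512 + 1 = 2561 ✓



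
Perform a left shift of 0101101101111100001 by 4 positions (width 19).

Original: 0101101101111100001 (decimal 187361)
Shift left by 4 positions
Append 4 zeros on the right and drop the 4 high bits that overflow the 19-bit width
Result: 1011011111000010000 (decimal 376336)
Equivalent: 187361 << 4 = 187361 × 2^4 = 2997776, truncated to 19 bits = 376336



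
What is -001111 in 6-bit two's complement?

Original: 001111
Step 1 - Invert all bits: 110000
Step 2 - Add 1: 110001
Verification: 001111 + 110001 = 1000000; discarding the end carry (carry out of the top bit) leaves the 6-bit value 000000, as required for x + (-x)



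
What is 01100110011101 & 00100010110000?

AND: 1 only when both bits are 1
  01100110011101
& 00100010110000
----------------
  00100010010000
Decimal: 6557 & 2224 = 2192



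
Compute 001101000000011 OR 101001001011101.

OR: 1 when either bit is 1
  001101000000011
| 101001001011101
-----------------
  101101001011111
Decimal: 6659 | 21085 = 23135



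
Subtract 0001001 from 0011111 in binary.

Method 1 - Direct subtraction (column by column from the right: bit − bit − borrow-in; if negative, add 2 and borrow 1 from the next column):
borrow: 0000000
        0011111
-       0001001
---------------
        0010110

Method 2 - Add two's complement:
Two's complement of 0001001: invert → 1110110, add 1 → 1110111
  0011111
+ 1110111
---------
 10010110  (end carry out of the top bit = 1)
Discarding the end carry: 0010110
Decimal check:
  0011111 = 16 + 8 + 4 + 2 + 1 = 31
  0001001 = 8 + 1 = 9
  31 - 9 = 22, and 0010110 = 16 + 4 + 2 = 22 ✓



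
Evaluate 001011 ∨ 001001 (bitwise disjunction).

OR: 1 when either bit is 1
  001011
| 001001
--------
  001011
Decimal: 11 | 9 = 11



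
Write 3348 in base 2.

Using repeated division by 2:
3348 ÷ 2 = 1674 remainder 0
1674 ÷ 2 = 837 remainder 0
837 ÷ 2 = 418 remainder 1
418 ÷ 2 = 209 remainder 0
209 ÷ 2 = 104 remainder 1
104 ÷ 2 = 52 remainder 0
52 ÷ 2 = 26 remainder 0
26 ÷ 2 = 13 remainder 0
13 ÷ 2 = 6 remainder 1
6 ÷ 2 = 3 remainder 0
3 ÷ 2 = 1 remainder 1
1 ÷ 2 = 0 remainder 1
Reading remainders bottom to top: 110100010100



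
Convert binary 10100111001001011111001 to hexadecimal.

Group into 4-bit nibbles from right:
  0101 = 5
  0011 = 3
  1001 = 9
  0010 = 2
  1111 = F
  1001 = 9
Result: 5392F9



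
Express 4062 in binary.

Using repeated division by 2:
4062 ÷ 2 = 2031 remainder 0
2031 ÷ 2 = 1015 remainder 1
1015 ÷ 2 = 507 remainder 1
507 ÷ 2 = 253 remainder 1
253 ÷ 2 = 126 remainder 1
126 ÷ 2 = 63 remainder 0
63 ÷ 2 = 31 remainder 1
31 ÷ 2 = 15 remainder 1
15 ÷ 2 = 7 remainder 1
7 ÷ 2 = 3 remainder 1
3 ÷ 2 = 1 remainder 1
1 ÷ 2 = 0 remainder 1
Reading remainders bottom to top: 111111011110



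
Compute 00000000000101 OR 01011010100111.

OR: 1 when either bit is 1
  00000000000101
| 01011010100111
----------------
  01011010100111
Decimal: 5 | 5799 = 5799



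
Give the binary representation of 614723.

Using repeated division by 2:
614723 ÷ 2 = 307361 remainder 1
307361 ÷ 2 = 153680 remainder 1
153680 ÷ 2 = 76840 remainder 0
76840 ÷ 2 = 38420 remainder 0
38420 ÷ 2 = 19210 remainder 0
19210 ÷ 2 = 9605 remainder 0
9605 ÷ 2 = 4802 remainder 1
4802 ÷ 2 = 2401 remainder 0
2401 ÷ 2 = 1200 remainder 1
1200 ÷ 2 = 600 remainder 0
600 ÷ 2 = 300 remainder 0
300 ÷ 2 = 150 remainder 0
150 ÷ 2 = 75 remainder 0
75 ÷ 2 = 37 remainder 1
37 ÷ 2 = 18 remainder 1
18 ÷ 2 = 9 remainder 0
9 ÷ 2 = 4 remainder 1
4 ÷ 2 = 2 remainder 0
2 ÷ 2 = 1 remainder 0
1 ÷ 2 = 0 remainder 1
Reading remainders bottom to top: 10010110000101000011



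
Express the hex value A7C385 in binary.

Convert each hex digit to 4 bits:
  A = 1010
  7 = 0111
  C = 1100
  3 = 0011
  8 = 1000
  5 = 0101
Concatenate: 101001111100001110000101



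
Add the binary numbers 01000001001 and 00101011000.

Add column by column from the right: bit + bit + carry-in; write the sum mod 2, carry 1 when the sum is 2 or 3.
carry:  00000110000
        01000001001
+       00101011000
-------------------
       001101100001
(the carry out of the leftmost column, 0, becomes the leading bit)
Decimal check:
  01000001001 = 512 + 8 + 1 = 521
  00101011000 = 256 + 64 + 16 + 8 = 344
  521 + 344 = 865, and 001101100001 = 512 + 256 + 64 + 32 + 1 = 865 ✓



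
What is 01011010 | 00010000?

OR: 1 when either bit is 1
  01011010
| 00010000
----------
  01011010
Decimal: 90 | 16 = 90



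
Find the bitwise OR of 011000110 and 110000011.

OR: 1 when either bit is 1
  011000110
| 110000011
-----------
  111000111
Decimal: 198 | 387 = 455



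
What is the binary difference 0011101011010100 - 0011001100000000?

Method 1 - Direct subtraction (column by column from the right: bit − bit − borrow-in; if negative, add 2 and borrow 1 from the next column):
borrow: 0000111000000000
        0011101011010100
-       0011001100000000
------------------------
        0000011111010100

Method 2 - Add two's complement:
Two's complement of 0011001100000000: invert → 1100110011111111, add 1 → 1100110100000000
  0011101011010100
+ 1100110100000000
------------------
 10000011111010100  (end carry out of the top bit = 1)
Discarding the end carry: 0000011111010100
Decimal check:
  0011101011010100 = 8192 + 4096 + 2048 + 512 + 128 + 64 + 16 + 4 = 15060
  0011001100000000 = 8192 + 4096 + 512 + 256 = 13056
  15060 - 13056 = 2004, and 0000011111010100 = 1024 + 512 + 256 + 128 + 64 + 16 + 4 = 2004 ✓



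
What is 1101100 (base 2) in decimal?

Sum of powers of 2 for each 1-bit:
2^2 + 2^3 + 2^5 + 2^6
= 4 + 8 + 32 + 64
= 108



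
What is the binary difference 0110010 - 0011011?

Method 1 - Direct subtraction (column by column from the right: bit − bit − borrow-in; if negative, add 2 and borrow 1 from the next column):
borrow: 0111110
        0110010
-       0011011
---------------
        0010111

Method 2 - Add two's complement:
Two's complement of 0011011: invert → 1100100, add 1 → 1100101
  0110010
+ 1100101
---------
 10010111  (end carry out of the top bit = 1)
Discarding the end carry: 0010111
Decimal check:
  0110010 = 32 + 16 + 2 = 50
  0011011 = 16 + 8 + 2 + 1 = 27
  50 - 27 = 23, and 0010111 = 16 + 4 + 2 + 1 = 23 ✓



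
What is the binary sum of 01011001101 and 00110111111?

Add column by column from the right: bit + bit + carry-in; write the sum mod 2, carry 1 when the sum is 2 or 3.
carry:  11111111110
        01011001101
+       00110111111
-------------------
       010010001100
(the carry out of the leftmost column, 0, becomes the leading bit)
Decimal check:
  01011001101 = 512 + 128 + 64 + 8 + 4 + 1 = 717
  00110111111 = 256 + 128 + 32 + 16 + 8 + 4 + 2 + 1 = 447
  717 + 447 = 1164, and 010010001100 = 1024 + 128 + 8 + 4 = 1164 ✓



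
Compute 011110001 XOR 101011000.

XOR: 1 when bits differ
  011110001
^ 101011000
-----------
  110101001
Decimal: 241 ^ 344 = 425



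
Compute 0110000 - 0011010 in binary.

Method 1 - Direct subtraction (column by column from the right: bit − bit − borrow-in; if negative, add 2 and borrow 1 from the next column):
borrow: 0111100
        0110000
-       0011010
---------------
        0010110

Method 2 - Add two's complement:
Two's complement of 0011010: invert → 1100101, add 1 → 1100110
  0110000
+ 1100110
---------
 10010110  (end carry out of the top bit = 1)
Discarding the end carry: 0010110
Decimal check:
  0110000 = 32 + 16 = 48
  0011010 = 16 + 8 + 2 = 26
  48 - 26 = 22, and 0010110 = 16 + 4 + 2 = 22 ✓



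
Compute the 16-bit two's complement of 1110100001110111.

Original (sign bit 1, negative): 1110100001110111
Step 1 - Invert all bits: 0001011110001000
Step 2 - Add 1: 0001011110001001
Verification: 1110100001110111 + 0001011110001001 = 10000000000000000; discarding the end carry (carry out of the top bit) leaves the 16-bit value 0000000000000000, as required for x + (-x)



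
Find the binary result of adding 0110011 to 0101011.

Add column by column from the right: bit + bit + carry-in; write the sum mod 2, carry 1 when the sum is 2 or 3.
carry:  1000110
        0110011
+       0101011
---------------
       01011110
(the carry out of the leftmost column, 0, becomes the leading bit)
Decimal check:
  0110011 = 32 + 16 + 2 + 1 = 51
  0101011 = 32 + 8 + 2 + 1 = 43
  51 + 43 = 94, and 01011110 = 64 + 16 + 8 + 4 + 2 = 94 ✓



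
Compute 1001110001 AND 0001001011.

AND: 1 only when both bits are 1
  1001110001
& 0001001011
------------
  0001000001
Decimal: 625 & 75 = 65



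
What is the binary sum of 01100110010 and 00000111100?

Add column by column from the right: bit + bit + carry-in; write the sum mod 2, carry 1 when the sum is 2 or 3.
carry:  00001100000
        01100110010
+       00000111100
-------------------
       001101101110
(the carry out of the leftmost column, 0, becomes the leading bit)
Decimal check:
  01100110010 = 512 + 256 + 32 + 16 + 2 = 818
  00000111100 = 32 + 16 + 8 + 4 = 60
  818 + 60 = 878, and 001101101110 = 512 + 256 + 64 + 32 + 8 + 4 + 2 = 878 ✓



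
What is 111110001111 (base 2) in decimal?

Sum of powers of 2 for each 1-bit:
2^0 + 2^1 + 2^2 + 2^3 + 2^7 + 2^8 + 2^9 + 2^10 + 2^11
= 1 + 2 + 4 + 8 + 128 + 256 + 512 + 1024 + 2048
= 3983



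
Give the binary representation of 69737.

Using repeated division by 2:
69737 ÷ 2 = 34868 remainder 1
34868 ÷ 2 = 17434 remainder 0
17434 ÷ 2 = 8717 remainder 0
8717 ÷ 2 = 4358 remainder 1
4358 ÷ 2 = 2179 remainder 0
2179 ÷ 2 = 1089 remainder 1
1089 ÷ 2 = 544 remainder 1
544 ÷ 2 = 272 remainder 0
272 ÷ 2 = 136 remainder 0
136 ÷ 2 = 68 remainder 0
68 ÷ 2 = 34 remainder 0
34 ÷ 2 = 17 remainder 0
17 ÷ 2 = 8 remainder 1
8 ÷ 2 = 4 remainder 0
4 ÷ 2 = 2 remainder 0
2 ÷ 2 = 1 remainder 0
1 ÷ 2 = 0 remainder 1
Reading remainders bottom to top: 10001000001101001



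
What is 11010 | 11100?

OR: 1 when either bit is 1
  11010
| 11100
-------
  11110
Decimal: 26 | 28 = 30



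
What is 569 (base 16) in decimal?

Expand by place value (powers of 16):
569 = 5 × 16^2 + 6 × 16^1 + 9 × 16^0
= 5 × 256 + 6 × 16 + 9 × 1
= 1280 + 96 + 9
= 1385



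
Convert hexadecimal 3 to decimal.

Expand by place value (powers of 16):
3 = 3 × 16^0
= 3 × 1
= 3



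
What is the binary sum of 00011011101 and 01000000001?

Add column by column from the right: bit + bit + carry-in; write the sum mod 2, carry 1 when the sum is 2 or 3.
carry:  00000000010
        00011011101
+       01000000001
-------------------
       001011011110
(the carry out of the leftmost column, 0, becomes the leading bit)
Decimal check:
  00011011101 = 128 + 64 + 16 + 8 + 4 + 1 = 221
  01000000001 = 512 + 1 = 513
  221 + 513 = 734, and 001011011110 = 512 + 128 + 64 + 16 + 8 + 4 + 2 = 734 ✓



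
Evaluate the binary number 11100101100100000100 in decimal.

Sum of powers of 2 for each 1-bit:
2^2 + 2^8 + 2^11 + 2^12 + 2^14 + 2^17 + 2^18 + 2^19
= 4 + 256 + 2048 + 4096 + 16384 + 131072 + 262144 + 524288
= 940292



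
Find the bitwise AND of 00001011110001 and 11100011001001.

AND: 1 only when both bits are 1
  00001011110001
& 11100011001001
----------------
  00000011000001
Decimal: 753 & 14537 = 193



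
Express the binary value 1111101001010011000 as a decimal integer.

Sum of powers of 2 for each 1-bit:
2^3 + 2^4 + 2^7 + 2^9 + 2^12 + 2^14 + 2^15 + 2^16 + 2^17 + 2^18
= 8 + 16 + 128 + 512 + 4096 + 16384 + 32768 + 65536 + 131072 + 262144
= 512664



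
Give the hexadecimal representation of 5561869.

Using repeated division by 16 (digits 10–15 are A–F):
5561869 ÷ 16 = 347616 remainder 13 (D)
347616 ÷ 16 = 21726 remainder 0
21726 ÷ 16 = 1357 remainder 14 (E)
1357 ÷ 16 = 84 remainder 13 (D)
84 ÷ 16 = 5 remainder 4
5 ÷ 16 = 0 remainder 5
Reading remainders bottom to top: 54DE0D



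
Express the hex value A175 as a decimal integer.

Expand by place value (powers of 16):
Digit values: A = 10
A175 = 10 × 16^3 + 1 × 16^2 + 7 × 16^1 + 5 × 16^0
= 10 × 4096 + 1 × 256 + 7 × 16 + 5 × 1
= 40960 + 256 + 112 + 5
= 41333



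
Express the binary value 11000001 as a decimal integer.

Sum of powers of 2 for each 1-bit:
2^0 + 2^6 + 2^7
= 1 + 64 + 128
= 193



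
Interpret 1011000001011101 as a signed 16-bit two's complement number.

Binary: 1011000001011101
Sign bit: 1 (negative)
Invert: 0100111110100010
Add 1:  0100111110100011
Magnitude: 0100111110100011 = 16384 + 2048 + 1024 + 512 + 256 + 128 + 32 + 2 + 1 = 20387
Value: -20387



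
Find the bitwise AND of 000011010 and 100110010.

AND: 1 only when both bits are 1
  000011010
& 100110010
-----------
  000010010
Decimal: 26 & 306 = 18



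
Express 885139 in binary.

Using repeated division by 2:
885139 ÷ 2 = 442569 remainder 1
442569 ÷ 2 = 221284 remainder 1
221284 ÷ 2 = 110642 remainder 0
110642 ÷ 2 = 55321 remainder 0
55321 ÷ 2 = 27660 remainder 1
27660 ÷ 2 = 13830 remainder 0
13830 ÷ 2 = 6915 remainder 0
6915 ÷ 2 = 3457 remainder 1
3457 ÷ 2 = 1728 remainder 1
1728 ÷ 2 = 864 remainder 0
864 ÷ 2 = 432 remainder 0
432 ÷ 2 = 216 remainder 0
216 ÷ 2 = 108 remainder 0
108 ÷ 2 = 54 remainder 0
54 ÷ 2 = 27 remainder 0
27 ÷ 2 = 13 remainder 1
13 ÷ 2 = 6 remainder 1
6 ÷ 2 = 3 remainder 0
3 ÷ 2 = 1 remainder 1
1 ÷ 2 = 0 remainder 1
Reading remainders bottom to top: 11011000000110010011



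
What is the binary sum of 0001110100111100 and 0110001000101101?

Add column by column from the right: bit + bit + carry-in; write the sum mod 2, carry 1 when the sum is 2 or 3.
carry:  0000000001111000
        0001110100111100
+       0110001000101101
------------------------
       00111111101101001
(the carry out of the leftmost column, 0, becomes the leading bit)
Decimal check:
  0001110100111100 = 4096 + 2048 + 1024 + 256 + 32 + 16 + 8 + 4 = 7484
  0110001000101101 = 16384 + 8192 + 512 + 32 + 8 + 4 + 1 = 25133
  7484 + 25133 = 32617, and 00111111101101001 = 16384 + 8192 + 4096 + 2048 + 1024 + 512 + 256 + 64 + 32 + 8 + 1 = 32617 ✓



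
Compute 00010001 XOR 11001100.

XOR: 1 when bits differ
  00010001
^ 11001100
----------
  11011101
Decimal: 17 ^ 204 = 221



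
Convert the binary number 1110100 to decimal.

Sum of powers of 2 for each 1-bit:
2^2 + 2^4 + 2^5 + 2^6
= 4 + 16 + 32 + 64
= 116



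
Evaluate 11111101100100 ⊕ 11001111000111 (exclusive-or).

XOR: 1 when bits differ
  11111101100100
^ 11001111000111
----------------
  00110010100011
Decimal: 16228 ^ 13255 = 3235



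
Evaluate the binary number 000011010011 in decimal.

Sum of powers of 2 for each 1-bit:
2^0 + 2^1 + 2^4 + 2^6 + 2^7
= 1 + 2 + 16 + 64 + 128
= 211



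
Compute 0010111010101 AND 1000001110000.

AND: 1 only when both bits are 1
  0010111010101
& 1000001110000
---------------
  0000001010000
Decimal: 1493 & 4208 = 80



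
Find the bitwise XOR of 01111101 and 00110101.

XOR: 1 when bits differ
  01111101
^ 00110101
----------
  01001000
Decimal: 125 ^ 53 = 72



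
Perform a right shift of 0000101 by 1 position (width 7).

Original: 0000101 (decimal 5)
Shift right by 1 position
Drop the 1 low bit; fill with zero on the left
Result: 0000010 (decimal 2)
Equivalent: 5 >> 1 = 5 ÷ 2^1 = 2



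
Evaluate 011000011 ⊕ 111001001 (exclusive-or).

XOR: 1 when bits differ
  011000011
^ 111001001
-----------
  100001010
Decimal: 195 ^ 457 = 266



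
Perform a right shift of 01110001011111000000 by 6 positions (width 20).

Original: 01110001011111000000 (decimal 464832)
Shift right by 6 positions
Drop the 6 low bits; fill with zeros on the left
Result: 00000001110001011111 (decimal 7263)
Equivalent: 464832 >> 6 = 464832 ÷ 2^6 = 7263



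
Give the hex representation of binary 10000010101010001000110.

Group into 4-bit nibbles from right:
  0100 = 4
  0001 = 1
  0101 = 5
  0100 = 4
  0100 = 4
  0110 = 6
Result: 415446



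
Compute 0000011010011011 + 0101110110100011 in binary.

Add column by column from the right: bit + bit + carry-in; write the sum mod 2, carry 1 when the sum is 2 or 3.
carry:  0011111100000110
        0000011010011011
+       0101110110100011
------------------------
       00110010000111110
(the carry out of the leftmost column, 0, becomes the leading bit)
Decimal check:
  0000011010011011 = 1024 + 512 + 128 + 16 + 8 + 2 + 1 = 1691
  0101110110100011 = 16384 + 4096 + 2048 + 1024 + 256 + 128 + 32 + 2 + 1 = 23971
  1691 + 23971 = 25662, and 00110010000111110 = 16384 + 8192 + 1024 + 32 + 16 + 8 + 4 + 2 = 25662 ✓



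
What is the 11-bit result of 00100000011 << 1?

Original: 00100000011 (decimal 259)
Shift left by 1 position
Append 1 zero on the right
Result: 01000000110 (decimal 518)
Equivalent: 259 << 1 = 259 × 2^1 = 518



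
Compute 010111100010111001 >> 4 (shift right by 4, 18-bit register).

Original: 010111100010111001 (decimal 96441)
Shift right by 4 positions
Drop the 4 low bits; fill with zeros on the left
Result: 000001011110001011 (decimal 6027)
Equivalent: 96441 >> 4 = 96441 ÷ 2^4 = 6027



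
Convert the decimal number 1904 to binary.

Using repeated division by 2:
1904 ÷ 2 = 952 remainder 0
952 ÷ 2 = 476 remainder 0
476 ÷ 2 = 238 remainder 0
238 ÷ 2 = 119 remainder 0
119 ÷ 2 = 59 remainder 1
59 ÷ 2 = 29 remainder 1
29 ÷ 2 = 14 remainder 1
14 ÷ 2 = 7 remainder 0
7 ÷ 2 = 3 remainder 1
3 ÷ 2 = 1 remainder 1
1 ÷ 2 = 0 remainder 1
Reading remainders bottom to top: 11101110000



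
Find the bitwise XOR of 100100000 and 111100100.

XOR: 1 when bits differ
  100100000
^ 111100100
-----------
  011000100
Decimal: 288 ^ 484 = 196



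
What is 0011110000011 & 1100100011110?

AND: 1 only when both bits are 1
  0011110000011
& 1100100011110
---------------
  0000100000010
Decimal: 1923 & 6430 = 258



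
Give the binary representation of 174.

Using repeated division by 2:
174 ÷ 2 = 87 remainder 0
87 ÷ 2 = 43 remainder 1
43 ÷ 2 = 21 remainder 1
21 ÷ 2 = 10 remainder 1
10 ÷ 2 = 5 remainder 0
5 ÷ 2 = 2 remainder 1
2 ÷ 2 = 1 remainder 0
1 ÷ 2 = 0 remainder 1
Reading remainders bottom to top: 10101110



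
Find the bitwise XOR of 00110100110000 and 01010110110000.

XOR: 1 when bits differ
  00110100110000
^ 01010110110000
----------------
  01100010000000
Decimal: 3376 ^ 5552 = 6272



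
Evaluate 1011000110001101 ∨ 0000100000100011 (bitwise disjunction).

OR: 1 when either bit is 1
  1011000110001101
| 0000100000100011
------------------
  1011100110101111
Decimal: 45453 | 2083 = 47535



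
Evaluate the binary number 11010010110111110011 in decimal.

Sum of powers of 2 for each 1-bit:
2^0 + 2^1 + 2^4 + 2^5 + 2^6 + 2^7 + 2^8 + 2^10 + 2^11 + 2^13 + 2^16 + 2^18 + 2^19
= 1 + 2 + 16 + 32 + 64 + 128 + 256 + 1024 + 2048 + 8192 + 65536 + 262144 + 524288
= 863731



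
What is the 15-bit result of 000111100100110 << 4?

Original: 000111100100110 (decimal 3878)
Shift left by 4 positions
Append 4 zeros on the right and drop the 4 high bits that overflow the 15-bit width
Result: 111001001100000 (decimal 29280)
Equivalent: 3878 << 4 = 3878 × 2^4 = 62048, truncated to 15 bits = 29280



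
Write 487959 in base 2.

Using repeated division by 2:
487959 ÷ 2 = 243979 remainder 1
243979 ÷ 2 = 121989 remainder 1
121989 ÷ 2 = 60994 remainder 1
60994 ÷ 2 = 30497 remainder 0
30497 ÷ 2 = 15248 remainder 1
15248 ÷ 2 = 7624 remainder 0
7624 ÷ 2 = 3812 remainder 0
3812 ÷ 2 = 1906 remainder 0
1906 ÷ 2 = 953 remainder 0
953 ÷ 2 = 476 remainder 1
476 ÷ 2 = 238 remainder 0
238 ÷ 2 = 119 remainder 0
119 ÷ 2 = 59 remainder 1
59 ÷ 2 = 29 remainder 1
29 ÷ 2 = 14 remainder 1
14 ÷ 2 = 7 remainder 0
7 ÷ 2 = 3 remainder 1
3 ÷ 2 = 1 remainder 1
1 ÷ 2 = 0 remainder 1
Reading remainders bottom to top: 1110111001000010111

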